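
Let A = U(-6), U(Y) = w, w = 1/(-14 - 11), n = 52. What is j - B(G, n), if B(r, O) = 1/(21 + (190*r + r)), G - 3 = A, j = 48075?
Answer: 704731400/14659 ≈ 48075.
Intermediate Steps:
w = -1/25 (w = 1/(-25) = -1/25 ≈ -0.040000)
U(Y) = -1/25
A = -1/25 ≈ -0.040000
G = 74/25 (G = 3 - 1/25 = 74/25 ≈ 2.9600)
B(r, O) = 1/(21 + 191*r)
j - B(G, n) = 48075 - 1/(21 + 191*(74/25)) = 48075 - 1/(21 + 14134/25) = 48075 - 1/14659/25 = 48075 - 1*25/14659 = 48075 - 25/14659 = 704731400/14659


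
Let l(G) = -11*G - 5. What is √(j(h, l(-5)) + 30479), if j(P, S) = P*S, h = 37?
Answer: √32329 ≈ 179.80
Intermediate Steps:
l(G) = -5 - 11*G
√(j(h, l(-5)) + 30479) = √(37*(-5 - 11*(-5)) + 30479) = √(37*(-5 + 55) + 30479) = √(37*50 + 30479) = √(1850 + 30479) = √32329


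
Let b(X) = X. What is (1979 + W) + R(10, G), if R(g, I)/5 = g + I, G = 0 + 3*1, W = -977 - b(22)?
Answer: 1045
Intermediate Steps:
W = -999 (W = -977 - 1*22 = -977 - 22 = -999)
G = 3 (G = 0 + 3 = 3)
R(g, I) = 5*I + 5*g (R(g, I) = 5*(g + I) = 5*(I + g) = 5*I + 5*g)
(1979 + W) + R(10, G) = (1979 - 999) + (5*3 + 5*10) = 980 + (15 + 50) = 980 + 65 = 1045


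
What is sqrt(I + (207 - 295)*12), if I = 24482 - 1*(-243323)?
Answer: sqrt(266749) ≈ 516.48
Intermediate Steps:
I = 267805 (I = 24482 + 243323 = 267805)
sqrt(I + (207 - 295)*12) = sqrt(267805 + (207 - 295)*12) = sqrt(267805 - 88*12) = sqrt(267805 - 1056) = sqrt(266749)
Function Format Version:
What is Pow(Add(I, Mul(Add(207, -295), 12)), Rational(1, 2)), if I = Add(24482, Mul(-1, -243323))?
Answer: Pow(266749, Rational(1, 2)) ≈ 516.48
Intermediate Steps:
I = 267805 (I = Add(24482, 243323) = 267805)
Pow(Add(I, Mul(Add(207, -295), 12)), Rational(1, 2)) = Pow(Add(267805, Mul(Add(207, -295), 12)), Rational(1, 2)) = Pow(Add(267805, Mul(-88, 12)), Rational(1, 2)) = Pow(Add(267805, -1056), Rational(1, 2)) = Pow(266749, Rational(1, 2))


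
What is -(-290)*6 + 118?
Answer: 1858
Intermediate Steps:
-(-290)*6 + 118 = -145*(-12) + 118 = 1740 + 118 = 1858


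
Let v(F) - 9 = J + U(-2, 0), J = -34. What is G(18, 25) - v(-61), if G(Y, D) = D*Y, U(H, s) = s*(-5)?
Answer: 475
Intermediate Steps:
U(H, s) = -5*s
v(F) = -25 (v(F) = 9 + (-34 - 5*0) = 9 + (-34 + 0) = 9 - 34 = -25)
G(18, 25) - v(-61) = 25*18 - 1*(-25) = 450 + 25 = 475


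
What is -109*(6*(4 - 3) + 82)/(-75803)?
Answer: 9592/75803 ≈ 0.12654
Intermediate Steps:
-109*(6*(4 - 3) + 82)/(-75803) = -109*(6*1 + 82)*(-1/75803) = -109*(6 + 82)*(-1/75803) = -109*88*(-1/75803) = -9592*(-1/75803) = 9592/75803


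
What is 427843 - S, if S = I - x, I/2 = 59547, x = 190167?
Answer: 498916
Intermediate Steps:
I = 119094 (I = 2*59547 = 119094)
S = -71073 (S = 119094 - 1*190167 = 119094 - 190167 = -71073)
427843 - S = 427843 - 1*(-71073) = 427843 + 71073 = 498916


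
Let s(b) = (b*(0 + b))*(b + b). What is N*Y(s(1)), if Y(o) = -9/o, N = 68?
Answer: -306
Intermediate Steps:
s(b) = 2*b³ (s(b) = (b*b)*(2*b) = b²*(2*b) = 2*b³)
N*Y(s(1)) = 68*(-9/(2*1³)) = 68*(-9/(2*1)) = 68*(-9/2) = -306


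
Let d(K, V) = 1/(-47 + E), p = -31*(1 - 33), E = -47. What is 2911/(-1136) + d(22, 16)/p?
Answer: -238949/93248 ≈ -2.5625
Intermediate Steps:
p = 992 (p = -31*(-32) = 992)
d(K, V) = -1/94 (d(K, V) = 1/(-47 - 47) = 1/(-94) = -1/94)
2911/(-1136) + d(22, 16)/p = 2911/(-1136) - 1/94/992 = 2911*(-1/1136) - 1/94*1/992 = -41/16 - 1/93248 = -238949/93248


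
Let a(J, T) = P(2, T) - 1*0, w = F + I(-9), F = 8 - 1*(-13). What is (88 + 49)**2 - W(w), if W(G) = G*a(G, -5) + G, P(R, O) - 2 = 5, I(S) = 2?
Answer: 18585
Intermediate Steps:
P(R, O) = 7 (P(R, O) = 2 + 5 = 7)
F = 21 (F = 8 + 13 = 21)
w = 23 (w = 21 + 2 = 23)
a(J, T) = 7 (a(J, T) = 7 - 1*0 = 7 + 0 = 7)
W(G) = 8*G (W(G) = G*7 + G = 7*G + G = 8*G)
(88 + 49)**2 - W(w) = (88 + 49)**2 - 8*23 = 137**2 - 1*184 = 18769 - 184 = 18585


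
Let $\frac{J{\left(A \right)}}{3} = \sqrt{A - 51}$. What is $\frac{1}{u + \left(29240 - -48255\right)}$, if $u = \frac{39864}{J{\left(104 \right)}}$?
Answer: $\frac{373385}{28919418671} - \frac{1208 \sqrt{53}}{28919418671} \approx 1.2607 \cdot 10^{-5}$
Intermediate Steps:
$J{\left(A \right)} = 3 \sqrt{-51 + A}$ ($J{\left(A \right)} = 3 \sqrt{A - 51} = 3 \sqrt{-51 + A}$)
$u = \frac{13288 \sqrt{53}}{53}$ ($u = \frac{39864}{3 \sqrt{-51 + 104}} = \frac{39864}{3 \sqrt{53}} = 39864 \frac{\sqrt{53}}{159} = \frac{13288 \sqrt{53}}{53} \approx 1825.2$)
$\frac{1}{u + \left(29240 - -48255\right)} = \frac{1}{\frac{13288 \sqrt{53}}{53} + \left(29240 - -48255\right)} = \frac{1}{\frac{13288 \sqrt{53}}{53} + \left(29240 + 48255\right)} = \frac{1}{\frac{13288 \sqrt{53}}{53} + 77495} = \frac{1}{77495 + \frac{13288 \sqrt{53}}{53}}$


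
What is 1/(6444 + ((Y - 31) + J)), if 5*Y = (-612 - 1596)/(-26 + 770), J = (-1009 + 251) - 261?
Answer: 155/835978 ≈ 0.00018541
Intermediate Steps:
J = -1019 (J = -758 - 261 = -1019)
Y = -92/155 (Y = ((-612 - 1596)/(-26 + 770))/5 = (-2208/744)/5 = (-2208*1/744)/5 = (1/5)*(-92/31) = -92/155 ≈ -0.59355)
1/(6444 + ((Y - 31) + J)) = 1/(6444 + ((-92/155 - 31) - 1019)) = 1/(6444 + (-4897/155 - 1019)) = 1/(6444 - 162842/155) = 1/(835978/155) = 155/835978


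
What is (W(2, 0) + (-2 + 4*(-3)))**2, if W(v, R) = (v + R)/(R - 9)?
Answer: 16384/81 ≈ 202.27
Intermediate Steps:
W(v, R) = (R + v)/(-9 + R)
(W(2, 0) + (-2 + 4*(-3)))**2 = ((0 + 2)/(-9 + 0) + (-2 + 4*(-3)))**2 = (2/(-9) + (-2 - 12))**2 = (-1/9*2 - 14)**2 = (-2/9 - 14)**2 = (-128/9)**2 = 16384/81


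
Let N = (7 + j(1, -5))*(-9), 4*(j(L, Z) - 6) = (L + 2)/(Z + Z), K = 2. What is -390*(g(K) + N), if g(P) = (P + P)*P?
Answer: 168987/4 ≈ 42247.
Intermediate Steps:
g(P) = 2*P² (g(P) = (2*P)*P = 2*P²)
j(L, Z) = 6 + (2 + L)/(8*Z) (j(L, Z) = 6 + ((L + 2)/(Z + Z))/4 = 6 + ((2 + L)/((2*Z)))/4 = 6 + ((2 + L)*(1/(2*Z)))/4 = 6 + ((2 + L)/(2*Z))/4 = 6 + (2 + L)/(8*Z))
N = -4653/40 (N = (7 + (⅛)*(2 + 1 + 48*(-5))/(-5))*(-9) = (7 + (⅛)*(-⅕)*(2 + 1 - 240))*(-9) = (7 + (⅛)*(-⅕)*(-237))*(-9) = (7 + 237/40)*(-9) = (517/40)*(-9) = -4653/40 ≈ -116.32)
-390*(g(K) + N) = -390*(2*2² - 4653/40) = -390*(2*4 - 4653/40) = -390*(8 - 4653/40) = -390*(-4333/40) = 168987/4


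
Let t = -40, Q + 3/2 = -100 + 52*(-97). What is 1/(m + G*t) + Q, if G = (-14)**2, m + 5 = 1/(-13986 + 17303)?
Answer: -133895504529/26021864 ≈ -5145.5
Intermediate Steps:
Q = -10291/2 (Q = -3/2 + (-100 + 52*(-97)) = -3/2 + (-100 - 5044) = -3/2 - 5144 = -10291/2 ≈ -5145.5)
m = -16584/3317 (m = -5 + 1/(-13986 + 17303) = -5 + 1/3317 = -16584/3317 ≈ -4.9997)
G = 196
1/(m + G*t) + Q = 1/(-16584/3317 + 196*(-40)) - 10291/2 = 1/(-16584/3317 - 7840) - 10291/2 = 1/(-26021864/3317) - 10291/2 = -3317/26021864 - 10291/2 = -133895504529/26021864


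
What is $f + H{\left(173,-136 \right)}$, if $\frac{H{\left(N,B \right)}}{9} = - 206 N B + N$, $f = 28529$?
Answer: $43650998$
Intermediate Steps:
$H{\left(N,B \right)} = 9 N - 1854 B N$ ($H{\left(N,B \right)} = 9 \left(- 206 N B + N\right) = 9 \left(- 206 B N + N\right) = 9 \left(N - 206 B N\right) = 9 N - 1854 B N$)
$f + H{\left(173,-136 \right)} = 28529 + 9 \cdot 173 \left(1 - -28016\right) = 28529 + 9 \cdot 173 \left(1 + 28016\right) = 28529 + 9 \cdot 173 \cdot 28017 = 28529 + 43622469 = 43650998$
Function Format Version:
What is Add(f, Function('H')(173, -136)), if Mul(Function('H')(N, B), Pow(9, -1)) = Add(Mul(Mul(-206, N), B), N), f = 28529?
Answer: 43650998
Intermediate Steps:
Function('H')(N, B) = Add(Mul(9, N), Mul(-1854, B, N)) (Function('H')(N, B) = Mul(9, Add(Mul(Mul(-206, N), B), N)) = Mul(9, Add(Mul(-206, B, N), N)) = Mul(9, Add(N, Mul(-206, B, N))) = Add(Mul(9, N), Mul(-1854, B, N)))
Add(f, Function('H')(173, -136)) = Add(28529, Mul(9, 173, Add(1, Mul(-206, -136)))) = Add(28529, Mul(9, 173, Add(1, 28016))) = Add(28529, Mul(9, 173, 28017)) = Add(28529, 43622469) = 43650998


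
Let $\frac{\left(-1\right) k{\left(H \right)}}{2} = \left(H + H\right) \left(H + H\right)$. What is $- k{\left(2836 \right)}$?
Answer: $64343168$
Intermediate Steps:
$k{\left(H \right)} = - 8 H^{2}$ ($k{\left(H \right)} = - 2 \left(H + H\right) \left(H + H\right) = - 2 \cdot 2 H 2 H = - 2 \cdot 4 H^{2} = - 8 H^{2}$)
$- k{\left(2836 \right)} = - \left(-8\right) 2836^{2} = - \left(-8\right) 8042896 = \left(-1\right) \left(-64343168\right) = 64343168$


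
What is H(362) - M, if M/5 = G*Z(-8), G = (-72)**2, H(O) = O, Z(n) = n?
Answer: 207722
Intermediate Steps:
G = 5184
M = -207360 (M = 5*(5184*(-8)) = 5*(-41472) = -207360)
H(362) - M = 362 - 1*(-207360) = 362 + 207360 = 207722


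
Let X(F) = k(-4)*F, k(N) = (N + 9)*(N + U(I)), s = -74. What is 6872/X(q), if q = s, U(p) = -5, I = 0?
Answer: 3436/1665 ≈ 2.0637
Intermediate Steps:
q = -74
k(N) = (-5 + N)*(9 + N) (k(N) = (N + 9)*(N - 5) = (9 + N)*(-5 + N) = (-5 + N)*(9 + N))
X(F) = -45*F (X(F) = (-45 + (-4)**2 + 4*(-4))*F = (-45 + 16 - 16)*F = -45*F)
6872/X(q) = 6872/((-45*(-74))) = 6872/3330 = 6872*(1/3330) = 3436/1665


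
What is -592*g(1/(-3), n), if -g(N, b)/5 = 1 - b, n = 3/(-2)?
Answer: 7400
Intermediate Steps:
n = -3/2 (n = 3*(-½) = -3/2 ≈ -1.5000)
g(N, b) = -5 + 5*b (g(N, b) = -5*(1 - b) = -5 + 5*b)
-592*g(1/(-3), n) = -592*(-5 + 5*(-3/2)) = -592*(-5 - 15/2) = -592*(-25/2) = 7400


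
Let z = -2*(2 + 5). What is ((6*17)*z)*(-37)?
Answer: 52836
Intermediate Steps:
z = -14 (z = -2*7 = -14)
((6*17)*z)*(-37) = ((6*17)*(-14))*(-37) = (102*(-14))*(-37) = -1428*(-37) = 52836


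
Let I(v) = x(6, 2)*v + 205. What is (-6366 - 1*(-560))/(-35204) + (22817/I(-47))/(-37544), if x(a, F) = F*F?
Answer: 55815735/432093896 ≈ 0.12917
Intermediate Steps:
x(a, F) = F²
I(v) = 205 + 4*v (I(v) = 2²*v + 205 = 4*v + 205 = 205 + 4*v)
(-6366 - 1*(-560))/(-35204) + (22817/I(-47))/(-37544) = (-6366 - 1*(-560))/(-35204) + (22817/(205 + 4*(-47)))/(-37544) = (-6366 + 560)*(-1/35204) + (22817/(205 - 188))*(-1/37544) = -5806*(-1/35204) + (22817/17)*(-1/37544) = 2903/17602 + (22817*(1/17))*(-1/37544) = 2903/17602 + (22817/17)*(-1/37544) = 2903/17602 - 22817/638248 = 55815735/432093896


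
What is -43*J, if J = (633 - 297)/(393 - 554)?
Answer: 2064/23 ≈ 89.739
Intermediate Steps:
J = -48/23 (J = 336/(-161) = 336*(-1/161) = -48/23 ≈ -2.0870)
-43*J = -43*(-48/23) = 2064/23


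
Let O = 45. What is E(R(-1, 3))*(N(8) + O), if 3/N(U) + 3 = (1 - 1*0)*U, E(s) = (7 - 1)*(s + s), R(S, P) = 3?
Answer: 8208/5 ≈ 1641.6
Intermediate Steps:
E(s) = 12*s (E(s) = 6*(2*s) = 12*s)
N(U) = 3/(-3 + U) (N(U) = 3/(-3 + (1 - 1*0)*U) = 3/(-3 + (1 + 0)*U) = 3/(-3 + 1*U) = 3/(-3 + U))
E(R(-1, 3))*(N(8) + O) = (12*3)*(3/(-3 + 8) + 45) = 36*(3/5 + 45) = 36*(3*(⅕) + 45) = 36*(⅗ + 45) = 36*(228/5) = 8208/5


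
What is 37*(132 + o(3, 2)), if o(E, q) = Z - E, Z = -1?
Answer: 4736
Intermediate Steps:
o(E, q) = -1 - E
37*(132 + o(3, 2)) = 37*(132 + (-1 - 1*3)) = 37*(132 + (-1 - 3)) = 37*(132 - 4) = 37*128 = 4736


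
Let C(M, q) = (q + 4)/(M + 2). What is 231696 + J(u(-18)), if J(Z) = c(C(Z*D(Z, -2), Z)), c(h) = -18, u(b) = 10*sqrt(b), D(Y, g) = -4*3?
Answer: 231678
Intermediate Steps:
D(Y, g) = -12
C(M, q) = (4 + q)/(2 + M)
J(Z) = -18
231696 + J(u(-18)) = 231696 - 18 = 231678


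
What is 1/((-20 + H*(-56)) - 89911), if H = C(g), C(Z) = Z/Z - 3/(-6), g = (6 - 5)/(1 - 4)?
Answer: -1/90015 ≈ -1.1109e-5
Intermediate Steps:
g = -1/3 (g = 1/(-3) = 1*(-1/3) = -1/3 ≈ -0.33333)
C(Z) = 3/2 (C(Z) = 1 - 3*(-1/6) = 1 + 1/2 = 3/2)
H = 3/2 ≈ 1.5000
1/((-20 + H*(-56)) - 89911) = 1/((-20 + (3/2)*(-56)) - 89911) = 1/((-20 - 84) - 89911) = 1/(-104 - 89911) = 1/(-90015) = -1/90015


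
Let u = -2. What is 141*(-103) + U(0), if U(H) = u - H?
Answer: -14525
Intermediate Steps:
U(H) = -2 - H
141*(-103) + U(0) = 141*(-103) + (-2 - 1*0) = -14523 + (-2 + 0) = -14523 - 2 = -14525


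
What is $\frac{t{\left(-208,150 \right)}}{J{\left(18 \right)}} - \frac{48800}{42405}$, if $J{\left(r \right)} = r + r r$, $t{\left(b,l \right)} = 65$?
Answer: $- \frac{928885}{966834} \approx -0.96075$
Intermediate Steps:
$J{\left(r \right)} = r + r^{2}$
$\frac{t{\left(-208,150 \right)}}{J{\left(18 \right)}} - \frac{48800}{42405} = \frac{65}{18 \left(1 + 18\right)} - \frac{48800}{42405} = \frac{65}{18 \cdot 19} - \frac{9760}{8481} = \frac{65}{342} - \frac{9760}{8481} = - \frac{928885}{966834}$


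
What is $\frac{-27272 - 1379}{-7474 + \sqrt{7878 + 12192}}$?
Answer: $\frac{107068787}{27920303} + \frac{85953 \sqrt{2230}}{55840606} \approx 3.9075$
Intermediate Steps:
$\frac{-27272 - 1379}{-7474 + \sqrt{7878 + 12192}} = - \frac{28651}{-7474 + \sqrt{20070}} = - \frac{28651}{-7474 + 3 \sqrt{2230}}$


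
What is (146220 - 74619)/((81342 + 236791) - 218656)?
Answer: 23867/33159 ≈ 0.71977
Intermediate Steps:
(146220 - 74619)/((81342 + 236791) - 218656) = 71601/(318133 - 218656) = 71601/99477 = 71601*(1/99477) = 23867/33159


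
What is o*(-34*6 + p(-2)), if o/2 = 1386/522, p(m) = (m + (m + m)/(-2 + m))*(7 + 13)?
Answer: -34496/29 ≈ -1189.5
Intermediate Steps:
p(m) = 20*m + 40*m/(-2 + m) (p(m) = (m + (2*m)/(-2 + m))*20 = (m + 2*m/(-2 + m))*20 = 20*m + 40*m/(-2 + m))
o = 154/29 (o = 2*(1386/522) = 2*(1386*(1/522)) = 2*(77/29) = 154/29 ≈ 5.3103)
o*(-34*6 + p(-2)) = 154*(-34*6 + 20*(-2)²/(-2 - 2))/29 = 154*(-204 + 20*4/(-4))/29 = 154*(-204 + 20*4*(-¼))/29 = 154*(-204 - 20)/29 = (154/29)*(-224) = -34496/29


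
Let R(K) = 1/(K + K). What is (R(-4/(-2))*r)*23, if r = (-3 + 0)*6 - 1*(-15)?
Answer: -69/4 ≈ -17.250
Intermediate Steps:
r = -3 (r = -3*6 + 15 = -18 + 15 = -3)
R(K) = 1/(2*K)
(R(-4/(-2))*r)*23 = ((1/(2*((-4/(-2)))))*(-3))*23 = ((1/(2*((-4*(-1/2)))))*(-3))*23 = (((1/2)/2)*(-3))*23 = (((1/2)*(1/2))*(-3))*23 = ((1/4)*(-3))*23 = -3/4*23 = -69/4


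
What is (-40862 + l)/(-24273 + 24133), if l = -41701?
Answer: 82563/140 ≈ 589.74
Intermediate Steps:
(-40862 + l)/(-24273 + 24133) = (-40862 - 41701)/(-24273 + 24133) = -82563/(-140) = -82563*(-1/140) = 82563/140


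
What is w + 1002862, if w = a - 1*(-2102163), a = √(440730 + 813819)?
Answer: 3105025 + 17*√4341 ≈ 3.1061e+6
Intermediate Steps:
a = 17*√4341 (a = √1254549 = 17*√4341 ≈ 1120.1)
w = 2102163 + 17*√4341 (w = 17*√4341 - 1*(-2102163) = 17*√4341 + 2102163 = 2102163 + 17*√4341 ≈ 2.1033e+6)
w + 1002862 = (2102163 + 17*√4341) + 1002862 = 3105025 + 17*√4341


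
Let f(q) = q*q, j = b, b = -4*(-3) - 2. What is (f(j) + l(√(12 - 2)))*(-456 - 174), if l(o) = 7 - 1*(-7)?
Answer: -71820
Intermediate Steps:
l(o) = 14 (l(o) = 7 + 7 = 14)
b = 10 (b = 12 - 2 = 10)
j = 10
f(q) = q²
(f(j) + l(√(12 - 2)))*(-456 - 174) = (10² + 14)*(-456 - 174) = (100 + 14)*(-630) = 114*(-630) = -71820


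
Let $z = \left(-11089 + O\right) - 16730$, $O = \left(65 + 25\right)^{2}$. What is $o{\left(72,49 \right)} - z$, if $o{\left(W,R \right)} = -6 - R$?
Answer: $19664$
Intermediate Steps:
$O = 8100$ ($O = 90^{2} = 8100$)
$z = -19719$ ($z = \left(-11089 + 8100\right) - 16730 = -2989 - 16730 = -19719$)
$o{\left(72,49 \right)} - z = \left(-6 - 49\right) - -19719 = \left(-6 - 49\right) + 19719 = -55 + 19719 = 19664$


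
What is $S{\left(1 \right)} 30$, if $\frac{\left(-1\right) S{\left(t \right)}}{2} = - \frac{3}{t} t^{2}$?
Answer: $180$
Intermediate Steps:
$S{\left(t \right)} = 6 t$ ($S{\left(t \right)} = - 2 - \frac{3}{t} t^{2} = - 2 \left(- 3 t\right) = 6 t$)
$S{\left(1 \right)} 30 = 6 \cdot 1 \cdot 30 = 6 \cdot 30 = 180$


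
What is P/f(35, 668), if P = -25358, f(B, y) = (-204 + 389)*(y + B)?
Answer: -25358/130055 ≈ -0.19498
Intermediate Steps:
f(B, y) = 185*B + 185*y (f(B, y) = 185*(B + y) = 185*B + 185*y)
P/f(35, 668) = -25358/(185*35 + 185*668) = -25358/(6475 + 123580) = -25358/130055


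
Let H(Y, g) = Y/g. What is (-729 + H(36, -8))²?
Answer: 2152089/4 ≈ 5.3802e+5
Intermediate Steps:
(-729 + H(36, -8))² = (-729 + 36/(-8))² = (-729 + 36*(-⅛))² = (-729 - 9/2)² = (-1467/2)² = 2152089/4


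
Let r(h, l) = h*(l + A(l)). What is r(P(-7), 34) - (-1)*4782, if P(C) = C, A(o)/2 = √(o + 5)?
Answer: 4544 - 14*√39 ≈ 4456.6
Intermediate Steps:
A(o) = 2*√(5 + o) (A(o) = 2*√(o + 5) = 2*√(5 + o))
r(h, l) = h*(l + 2*√(5 + l))
r(P(-7), 34) - (-1)*4782 = -7*(34 + 2*√(5 + 34)) - (-1)*4782 = -7*(34 + 2*√39) - 1*(-4782) = (-238 - 14*√39) + 4782 = 4544 - 14*√39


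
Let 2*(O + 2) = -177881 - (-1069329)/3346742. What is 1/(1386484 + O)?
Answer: 6693484/8685074338915 ≈ 7.7069e-7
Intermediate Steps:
O = -595334131341/6693484 (O = -2 + (-177881 - (-1069329)/3346742)/2 = -2 + (-177881 - 1*(-1069329/3346742))/2 = -2 + (-177881 + 1069329/3346742)/2 = -2 + (1/2)*(-595320744373/3346742) = -2 - 595320744373/6693484 = -595334131341/6693484 ≈ -88942.)
1/(1386484 + O) = 1/(1386484 - 595334131341/6693484) = 1/(8685074338915/6693484) = 6693484/8685074338915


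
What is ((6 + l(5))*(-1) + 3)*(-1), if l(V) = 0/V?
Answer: 3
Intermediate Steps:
l(V) = 0
((6 + l(5))*(-1) + 3)*(-1) = ((6 + 0)*(-1) + 3)*(-1) = (6*(-1) + 3)*(-1) = (-6 + 3)*(-1) = -3*(-1) = 3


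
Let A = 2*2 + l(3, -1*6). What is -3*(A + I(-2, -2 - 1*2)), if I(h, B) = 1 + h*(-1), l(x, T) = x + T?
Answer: -12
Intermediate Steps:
l(x, T) = T + x
I(h, B) = 1 - h
A = 1 (A = 2*2 + (-1*6 + 3) = 4 + (-6 + 3) = 4 - 3 = 1)
-3*(A + I(-2, -2 - 1*2)) = -3*(1 + (1 - 1*(-2))) = -3*(1 + (1 + 2)) = -3*(1 + 3) = -3*4 = -12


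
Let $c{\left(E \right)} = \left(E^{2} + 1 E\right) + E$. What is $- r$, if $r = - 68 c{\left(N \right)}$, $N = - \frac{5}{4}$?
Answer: $- \frac{255}{4} \approx -63.75$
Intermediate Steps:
$N = - \frac{5}{4}$ ($N = \left(-5\right) \frac{1}{4} = - \frac{5}{4} \approx -1.25$)
$c{\left(E \right)} = E^{2} + 2 E$ ($c{\left(E \right)} = \left(E^{2} + E\right) + E = \left(E + E^{2}\right) + E = E^{2} + 2 E$)
$r = \frac{255}{4}$ ($r = - 68 \left(- \frac{5 \left(2 - \frac{5}{4}\right)}{4}\right) = - 68 \left(\left(- \frac{5}{4}\right) \frac{3}{4}\right) = \left(-68\right) \left(- \frac{15}{16}\right) = \frac{255}{4} \approx 63.75$)
$- r = \left(-1\right) \frac{255}{4} = - \frac{255}{4}$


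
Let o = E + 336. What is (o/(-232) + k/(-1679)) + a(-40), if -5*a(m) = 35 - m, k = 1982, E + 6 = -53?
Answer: -6767827/389528 ≈ -17.374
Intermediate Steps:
E = -59 (E = -6 - 53 = -59)
a(m) = -7 + m/5 (a(m) = -(35 - m)/5 = -7 + m/5)
o = 277 (o = -59 + 336 = 277)
(o/(-232) + k/(-1679)) + a(-40) = (277/(-232) + 1982/(-1679)) + (-7 + (⅕)*(-40)) = (277*(-1/232) + 1982*(-1/1679)) + (-7 - 8) = (-277/232 - 1982/1679) - 15 = -924907/389528 - 15 = -6767827/389528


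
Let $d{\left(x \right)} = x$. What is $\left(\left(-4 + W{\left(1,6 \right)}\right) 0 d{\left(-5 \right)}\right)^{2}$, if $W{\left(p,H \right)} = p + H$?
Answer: $0$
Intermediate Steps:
$W{\left(p,H \right)} = H + p$
$\left(\left(-4 + W{\left(1,6 \right)}\right) 0 d{\left(-5 \right)}\right)^{2} = \left(\left(-4 + \left(6 + 1\right)\right) 0 \left(-5\right)\right)^{2} = \left(\left(-4 + 7\right) 0 \left(-5\right)\right)^{2} = \left(3 \cdot 0 \left(-5\right)\right)^{2} = \left(0 \left(-5\right)\right)^{2} = 0^{2} = 0$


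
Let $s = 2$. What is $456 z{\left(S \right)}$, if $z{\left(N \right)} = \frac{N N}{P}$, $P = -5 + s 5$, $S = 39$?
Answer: $\frac{693576}{5} \approx 1.3872 \cdot 10^{5}$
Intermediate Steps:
$P = 5$ ($P = -5 + 2 \cdot 5 = -5 + 10 = 5$)
$z{\left(N \right)} = \frac{N^{2}}{5}$ ($z{\left(N \right)} = \frac{N N}{5} = N^{2} \cdot \frac{1}{5} = \frac{N^{2}}{5}$)
$456 z{\left(S \right)} = 456 \frac{39^{2}}{5} = 456 \cdot \frac{1}{5} \cdot 1521 = 456 \cdot \frac{1521}{5} = \frac{693576}{5}$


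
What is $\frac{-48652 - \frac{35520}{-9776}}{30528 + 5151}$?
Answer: $- \frac{29724152}{21799869} \approx -1.3635$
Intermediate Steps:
$\frac{-48652 - \frac{35520}{-9776}}{30528 + 5151} = \frac{-48652 - - \frac{2220}{611}}{35679} = \left(-48652 + \frac{2220}{611}\right) \frac{1}{35679} = \left(- \frac{29724152}{611}\right) \frac{1}{35679} = - \frac{29724152}{21799869}$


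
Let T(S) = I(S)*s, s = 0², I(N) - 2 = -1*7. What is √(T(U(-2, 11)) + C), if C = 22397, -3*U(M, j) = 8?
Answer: √22397 ≈ 149.66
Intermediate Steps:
I(N) = -5 (I(N) = 2 - 1*7 = 2 - 7 = -5)
U(M, j) = -8/3 (U(M, j) = -⅓*8 = -8/3)
s = 0
T(S) = 0 (T(S) = -5*0 = 0)
√(T(U(-2, 11)) + C) = √(0 + 22397) = √22397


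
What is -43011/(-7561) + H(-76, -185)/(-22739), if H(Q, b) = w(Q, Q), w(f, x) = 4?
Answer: 977996885/171929579 ≈ 5.6884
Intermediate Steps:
H(Q, b) = 4
-43011/(-7561) + H(-76, -185)/(-22739) = -43011/(-7561) + 4/(-22739) = -43011*(-1/7561) + 4*(-1/22739) = 43011/7561 - 4/22739 = 977996885/171929579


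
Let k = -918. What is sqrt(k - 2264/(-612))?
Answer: 4*I*sqrt(148631)/51 ≈ 30.237*I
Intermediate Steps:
sqrt(k - 2264/(-612)) = sqrt(-918 - 2264/(-612)) = sqrt(-918 - 2264*(-1/612)) = sqrt(-918 + 566/153) = sqrt(-139888/153) = 4*I*sqrt(148631)/51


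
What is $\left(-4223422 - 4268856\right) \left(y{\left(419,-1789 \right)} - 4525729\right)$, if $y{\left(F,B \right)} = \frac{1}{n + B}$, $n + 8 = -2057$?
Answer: $\frac{74061833981661813}{1927} \approx 3.8434 \cdot 10^{13}$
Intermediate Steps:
$n = -2065$ ($n = -8 - 2057 = -2065$)
$y{\left(F,B \right)} = \frac{1}{-2065 + B}$
$\left(-4223422 - 4268856\right) \left(y{\left(419,-1789 \right)} - 4525729\right) = \left(-4223422 - 4268856\right) \left(\frac{1}{-2065 - 1789} - 4525729\right) = - 8492278 \left(\frac{1}{-3854} - 4525729\right) = - 8492278 \left(- \frac{1}{3854} - 4525729\right) = \left(-8492278\right) \left(- \frac{17442159567}{3854}\right) = \frac{74061833981661813}{1927}$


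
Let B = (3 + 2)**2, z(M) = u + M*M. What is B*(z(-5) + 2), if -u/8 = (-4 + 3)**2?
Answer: 475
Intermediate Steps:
u = -8 (u = -8*(-4 + 3)**2 = -8*(-1)**2 = -8*1 = -8)
z(M) = -8 + M**2 (z(M) = -8 + M*M = -8 + M**2)
B = 25 (B = 5**2 = 25)
B*(z(-5) + 2) = 25*((-8 + (-5)**2) + 2) = 25*((-8 + 25) + 2) = 25*(17 + 2) = 25*19 = 475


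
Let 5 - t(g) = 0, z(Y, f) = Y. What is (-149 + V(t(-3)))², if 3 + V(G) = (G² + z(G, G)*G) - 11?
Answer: 12769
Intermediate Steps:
t(g) = 5 (t(g) = 5 - 1*0 = 5 + 0 = 5)
V(G) = -14 + 2*G² (V(G) = -3 + ((G² + G*G) - 11) = -3 + ((G² + G²) - 11) = -3 + (2*G² - 11) = -3 + (-11 + 2*G²) = -14 + 2*G²)
(-149 + V(t(-3)))² = (-149 + (-14 + 2*5²))² = (-149 + (-14 + 2*25))² = (-149 + (-14 + 50))² = (-149 + 36)² = (-113)² = 12769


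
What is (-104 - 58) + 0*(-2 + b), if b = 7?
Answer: -162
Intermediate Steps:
(-104 - 58) + 0*(-2 + b) = (-104 - 58) + 0*(-2 + 7) = -162 + 0*5 = -162 + 0 = -162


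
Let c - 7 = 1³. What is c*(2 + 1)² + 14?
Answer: 86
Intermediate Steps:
c = 8 (c = 7 + 1³ = 7 + 1 = 8)
c*(2 + 1)² + 14 = 8*(2 + 1)² + 14 = 8*3² + 14 = 8*9 + 14 = 72 + 14 = 86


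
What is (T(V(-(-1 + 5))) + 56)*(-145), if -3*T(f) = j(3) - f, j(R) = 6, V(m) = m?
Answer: -22910/3 ≈ -7636.7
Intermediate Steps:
T(f) = -2 + f/3 (T(f) = -(6 - f)/3 = -2 + f/3)
(T(V(-(-1 + 5))) + 56)*(-145) = ((-2 + (-(-1 + 5))/3) + 56)*(-145) = ((-2 + (-1*4)/3) + 56)*(-145) = ((-2 + (1/3)*(-4)) + 56)*(-145) = ((-2 - 4/3) + 56)*(-145) = (-10/3 + 56)*(-145) = (158/3)*(-145) = -22910/3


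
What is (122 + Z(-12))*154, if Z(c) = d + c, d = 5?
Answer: 17710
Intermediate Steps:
Z(c) = 5 + c
(122 + Z(-12))*154 = (122 + (5 - 12))*154 = (122 - 7)*154 = 115*154 = 17710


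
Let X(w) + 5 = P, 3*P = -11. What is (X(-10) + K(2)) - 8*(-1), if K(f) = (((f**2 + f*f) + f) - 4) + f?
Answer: 22/3 ≈ 7.3333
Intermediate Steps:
P = -11/3 (P = (1/3)*(-11) = -11/3 ≈ -3.6667)
X(w) = -26/3 (X(w) = -5 - 11/3 = -26/3)
K(f) = -4 + 2*f + 2*f**2 (K(f) = (((f**2 + f**2) + f) - 4) + f = ((2*f**2 + f) - 4) + f = ((f + 2*f**2) - 4) + f = (-4 + f + 2*f**2) + f = -4 + 2*f + 2*f**2)
(X(-10) + K(2)) - 8*(-1) = (-26/3 + (-4 + 2*2 + 2*2**2)) - 8*(-1) = (-26/3 + (-4 + 4 + 2*4)) + 8 = (-26/3 + (-4 + 4 + 8)) + 8 = (-26/3 + 8) + 8 = -2/3 + 8 = 22/3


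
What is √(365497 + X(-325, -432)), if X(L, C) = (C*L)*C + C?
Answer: I*√60287735 ≈ 7764.5*I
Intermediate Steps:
X(L, C) = C + L*C² (X(L, C) = L*C² + C = C + L*C²)
√(365497 + X(-325, -432)) = √(365497 - 432*(1 - 432*(-325))) = √(365497 - 432*(1 + 140400)) = √(365497 - 432*140401) = √(365497 - 60653232) = √(-60287735) = I*√60287735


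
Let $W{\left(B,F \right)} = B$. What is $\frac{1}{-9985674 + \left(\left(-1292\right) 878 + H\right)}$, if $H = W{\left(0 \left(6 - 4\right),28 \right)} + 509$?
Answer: $- \frac{1}{11119541} \approx -8.9932 \cdot 10^{-8}$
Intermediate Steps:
$H = 509$ ($H = 0 \left(6 - 4\right) + 509 = 0 \cdot 2 + 509 = 0 + 509 = 509$)
$\frac{1}{-9985674 + \left(\left(-1292\right) 878 + H\right)} = \frac{1}{-9985674 + \left(\left(-1292\right) 878 + 509\right)} = \frac{1}{-9985674 + \left(-1134376 + 509\right)} = \frac{1}{-9985674 - 1133867} = \frac{1}{-11119541} = - \frac{1}{11119541}$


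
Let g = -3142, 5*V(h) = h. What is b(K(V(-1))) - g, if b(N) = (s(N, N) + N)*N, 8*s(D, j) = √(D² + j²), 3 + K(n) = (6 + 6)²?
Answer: 23023 + 19881*√2/8 ≈ 26538.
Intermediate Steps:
V(h) = h/5
K(n) = 141 (K(n) = -3 + (6 + 6)² = -3 + 12² = -3 + 144 = 141)
s(D, j) = √(D² + j²)/8
b(N) = N*(N + √2*√(N²)/8) (b(N) = (√(N² + N²)/8 + N)*N = (√(2*N²)/8 + N)*N = ((√2*√(N²))/8 + N)*N = (√2*√(N²)/8 + N)*N = (N + √2*√(N²)/8)*N = N*(N + √2*√(N²)/8))
b(K(V(-1))) - g = (⅛)*141*(8*141 + √2*√(141²)) - 1*(-3142) = (⅛)*141*(1128 + √2*√19881) + 3142 = (⅛)*141*(1128 + √2*141) + 3142 = (⅛)*141*(1128 + 141*√2) + 3142 = (19881 + 19881*√2/8) + 3142 = 23023 + 19881*√2/8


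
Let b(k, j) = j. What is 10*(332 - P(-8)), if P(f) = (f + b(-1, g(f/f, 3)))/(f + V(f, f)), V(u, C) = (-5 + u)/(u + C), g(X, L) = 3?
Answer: 76200/23 ≈ 3313.0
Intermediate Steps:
V(u, C) = (-5 + u)/(C + u)
P(f) = (3 + f)/(f + (-5 + f)/(2*f)) (P(f) = (f + 3)/(f + (-5 + f)/(f + f)) = (3 + f)/(f + (-5 + f)/((2*f))) = (3 + f)/(f + (1/(2*f))*(-5 + f)) = (3 + f)/(f + (-5 + f)/(2*f)))
10*(332 - P(-8)) = 10*(332 - 2*(-8)*(3 - 8)/(-5 - 8 + 2*(-8)²)) = 10*(332 - 2*(-8)*(-5)/(-5 - 8 + 2*64)) = 10*(332 - 2*(-8)*(-5)/(-5 - 8 + 128)) = 10*(332 - 2*(-8)*(-5)/115) = 10*(332 - 1*16/23) = 10*(332 - 16/23) = 10*(7620/23) = 76200/23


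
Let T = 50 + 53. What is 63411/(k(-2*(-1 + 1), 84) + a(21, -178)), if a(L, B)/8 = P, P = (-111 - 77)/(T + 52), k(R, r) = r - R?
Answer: 9828705/11516 ≈ 853.48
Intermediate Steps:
T = 103
P = -188/155 (P = (-111 - 77)/(103 + 52) = -188/155 ≈ -1.2129)
a(L, B) = -1504/155 (a(L, B) = 8*(-188/155) = -1504/155)
63411/(k(-2*(-1 + 1), 84) + a(21, -178)) = 63411/((84 - (-2)*(-1 + 1)) - 1504/155) = 63411/((84 - (-2)*0) - 1504/155) = 63411/((84 - 1*0) - 1504/155) = 63411/((84 + 0) - 1504/155) = 63411/(84 - 1504/155) = 63411/(11516/155) = 63411*(155/11516) = 9828705/11516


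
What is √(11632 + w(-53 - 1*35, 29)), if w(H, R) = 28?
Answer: 2*√2915 ≈ 107.98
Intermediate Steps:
√(11632 + w(-53 - 1*35, 29)) = √(11632 + 28) = √11660 = 2*√2915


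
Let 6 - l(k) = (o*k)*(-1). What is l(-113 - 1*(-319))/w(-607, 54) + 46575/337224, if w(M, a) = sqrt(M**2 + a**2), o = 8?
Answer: 15525/112408 + 1654*sqrt(1285)/21845 ≈ 2.8523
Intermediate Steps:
l(k) = 6 + 8*k (l(k) = 6 - 8*k*(-1) = 6 - (-8)*k = 6 + 8*k)
l(-113 - 1*(-319))/w(-607, 54) + 46575/337224 = (6 + 8*(-113 - 1*(-319)))/(sqrt((-607)**2 + 54**2)) + 46575/337224 = (6 + 8*(-113 + 319))/(sqrt(368449 + 2916)) + 46575*(1/337224) = (6 + 8*206)/(sqrt(371365)) + 15525/112408 = (6 + 1648)/((17*sqrt(1285))) + 15525/112408 = 1654*(sqrt(1285)/21845) + 15525/112408 = 1654*sqrt(1285)/21845 + 15525/112408 = 15525/112408 + 1654*sqrt(1285)/21845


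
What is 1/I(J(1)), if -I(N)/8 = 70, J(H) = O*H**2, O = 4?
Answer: -1/560 ≈ -0.0017857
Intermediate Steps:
J(H) = 4*H**2
I(N) = -560 (I(N) = -8*70 = -560)
1/I(J(1)) = 1/(-560) = -1/560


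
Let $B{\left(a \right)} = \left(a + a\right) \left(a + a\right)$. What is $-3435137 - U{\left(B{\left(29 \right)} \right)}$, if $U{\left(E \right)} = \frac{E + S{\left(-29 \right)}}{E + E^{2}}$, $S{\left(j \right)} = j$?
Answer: $- \frac{268174275339}{78068} \approx -3.4351 \cdot 10^{6}$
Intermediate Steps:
$B{\left(a \right)} = 4 a^{2}$ ($B{\left(a \right)} = 2 a 2 a = 4 a^{2}$)
$U{\left(E \right)} = \frac{-29 + E}{E + E^{2}}$ ($U{\left(E \right)} = \frac{E - 29}{E + E^{2}} = \frac{-29 + E}{E + E^{2}}$)
$-3435137 - U{\left(B{\left(29 \right)} \right)} = -3435137 - \frac{-29 + 4 \cdot 29^{2}}{4 \cdot 29^{2} \left(1 + 4 \cdot 29^{2}\right)} = -3435137 - \frac{-29 + 4 \cdot 841}{4 \cdot 841 \left(1 + 4 \cdot 841\right)} = -3435137 - \frac{-29 + 3364}{3364 \left(1 + 3364\right)} = -3435137 - \frac{1}{3364} \cdot \frac{1}{3365} \cdot 3335 = -3435137 - \frac{23}{78068} = - \frac{268174275339}{78068}$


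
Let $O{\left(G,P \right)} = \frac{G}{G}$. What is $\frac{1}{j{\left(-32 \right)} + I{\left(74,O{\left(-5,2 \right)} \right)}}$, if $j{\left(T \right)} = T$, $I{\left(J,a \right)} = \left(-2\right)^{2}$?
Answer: $- \frac{1}{28} \approx -0.035714$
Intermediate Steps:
$O{\left(G,P \right)} = 1$
$I{\left(J,a \right)} = 4$
$\frac{1}{j{\left(-32 \right)} + I{\left(74,O{\left(-5,2 \right)} \right)}} = \frac{1}{-32 + 4} = \frac{1}{-28} = - \frac{1}{28}$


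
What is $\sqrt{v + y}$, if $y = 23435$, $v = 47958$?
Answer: $7 \sqrt{1457} \approx 267.19$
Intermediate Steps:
$\sqrt{v + y} = \sqrt{47958 + 23435} = \sqrt{71393} = 7 \sqrt{1457}$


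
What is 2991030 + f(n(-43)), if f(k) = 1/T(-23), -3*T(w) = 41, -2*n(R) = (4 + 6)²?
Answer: 122632227/41 ≈ 2.9910e+6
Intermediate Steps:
n(R) = -50 (n(R) = -(4 + 6)²/2 = -½*10² = -½*100 = -50)
T(w) = -41/3 (T(w) = -⅓*41 = -41/3)
f(k) = -3/41 (f(k) = 1/(-41/3) = -3/41)
2991030 + f(n(-43)) = 2991030 - 3/41 = 122632227/41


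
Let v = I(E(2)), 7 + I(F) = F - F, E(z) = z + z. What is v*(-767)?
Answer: 5369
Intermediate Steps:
E(z) = 2*z
I(F) = -7 (I(F) = -7 + (F - F) = -7 + 0 = -7)
v = -7
v*(-767) = -7*(-767) = 5369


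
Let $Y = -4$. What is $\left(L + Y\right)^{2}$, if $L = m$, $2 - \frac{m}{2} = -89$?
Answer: $31684$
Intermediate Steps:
$m = 182$ ($m = 4 - -178 = 4 + 178 = 182$)
$L = 182$
$\left(L + Y\right)^{2} = \left(182 - 4\right)^{2} = 178^{2} = 31684$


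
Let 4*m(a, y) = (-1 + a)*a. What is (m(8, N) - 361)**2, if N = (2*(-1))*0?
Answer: 120409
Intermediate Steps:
N = 0 (N = -2*0 = 0)
m(a, y) = a*(-1 + a)/4 (m(a, y) = ((-1 + a)*a)/4 = (a*(-1 + a))/4 = a*(-1 + a)/4)
(m(8, N) - 361)**2 = ((1/4)*8*(-1 + 8) - 361)**2 = ((1/4)*8*7 - 361)**2 = (14 - 361)**2 = (-347)**2 = 120409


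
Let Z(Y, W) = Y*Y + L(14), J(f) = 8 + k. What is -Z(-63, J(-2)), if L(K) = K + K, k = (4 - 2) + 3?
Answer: -3997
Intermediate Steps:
k = 5 (k = 2 + 3 = 5)
L(K) = 2*K
J(f) = 13 (J(f) = 8 + 5 = 13)
Z(Y, W) = 28 + Y**2 (Z(Y, W) = Y*Y + 2*14 = Y**2 + 28 = 28 + Y**2)
-Z(-63, J(-2)) = -(28 + (-63)**2) = -(28 + 3969) = -1*3997 = -3997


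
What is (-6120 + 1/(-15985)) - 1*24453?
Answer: -488709406/15985 ≈ -30573.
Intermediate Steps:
(-6120 + 1/(-15985)) - 1*24453 = (-6120 - 1/15985) - 24453 = -97828201/15985 - 24453 = -488709406/15985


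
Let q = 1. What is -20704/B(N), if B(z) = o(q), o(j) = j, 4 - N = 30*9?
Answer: -20704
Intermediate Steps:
N = -266 (N = 4 - 30*9 = 4 - 1*270 = 4 - 270 = -266)
B(z) = 1
-20704/B(N) = -20704/1 = -20704*1 = -20704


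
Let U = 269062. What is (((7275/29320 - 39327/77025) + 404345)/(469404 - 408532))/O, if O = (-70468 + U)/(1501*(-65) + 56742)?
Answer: -828399582618271009/606690023718979200 ≈ -1.3654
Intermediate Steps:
O = -198594/40823 (O = (-70468 + 269062)/(1501*(-65) + 56742) = 198594/(-97565 + 56742) = 198594/(-40823) = 198594*(-1/40823) = -198594/40823 ≈ -4.8648)
(((7275/29320 - 39327/77025) + 404345)/(469404 - 408532))/O = (((7275/29320 - 39327/77025) + 404345)/(469404 - 408532))/(-198594/40823) = (((7275*(1/29320) - 39327*1/77025) + 404345)/60872)*(-40823/198594) = (((1455/5864 - 13109/25675) + 404345)*(1/60872))*(-40823/198594) = ((-39514051/150558200 + 404345)*(1/60872))*(-40823/198594) = ((60877415864949/150558200)*(1/60872))*(-40823/198594) = (60877415864949/9164778750400)*(-40823/198594) = -828399582618271009/606690023718979200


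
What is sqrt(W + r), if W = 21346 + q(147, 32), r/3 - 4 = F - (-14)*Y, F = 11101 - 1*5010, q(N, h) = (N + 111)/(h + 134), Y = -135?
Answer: 2*sqrt(58492009)/83 ≈ 184.29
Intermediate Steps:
q(N, h) = (111 + N)/(134 + h)
F = 6091 (F = 11101 - 5010 = 6091)
r = 12615 (r = 12 + 3*(6091 - (-14)*(-135)) = 12 + 3*(6091 - 1*1890) = 12 + 3*(6091 - 1890) = 12 + 3*4201 = 12 + 12603 = 12615)
W = 1771847/83 (W = 21346 + (111 + 147)/(134 + 32) = 21346 + 258/166 = 21346 + (1/166)*258 = 21346 + 129/83 = 1771847/83 ≈ 21348.)
sqrt(W + r) = sqrt(1771847/83 + 12615) = sqrt(2818892/83) = 2*sqrt(58492009)/83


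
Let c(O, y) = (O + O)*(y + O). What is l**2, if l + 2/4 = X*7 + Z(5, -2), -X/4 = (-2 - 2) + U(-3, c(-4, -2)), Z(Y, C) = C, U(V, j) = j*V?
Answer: 68608089/4 ≈ 1.7152e+7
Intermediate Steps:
c(O, y) = 2*O*(O + y) (c(O, y) = (2*O)*(O + y) = 2*O*(O + y))
U(V, j) = V*j
X = 592 (X = -4*((-2 - 2) - 6*(-4)*(-4 - 2)) = -4*(-4 - 6*(-4)*(-6)) = -4*(-4 - 3*48) = -4*(-4 - 144) = -4*(-148) = 592)
l = 8283/2 (l = -1/2 + (592*7 - 2) = -1/2 + (4144 - 2) = -1/2 + 4142 = 8283/2 ≈ 4141.5)
l**2 = (8283/2)**2 = 68608089/4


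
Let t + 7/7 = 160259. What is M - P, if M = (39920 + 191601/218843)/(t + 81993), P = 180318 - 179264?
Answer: -55869005710861/53014935593 ≈ -1053.8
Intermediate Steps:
t = 160258 (t = -1 + 160259 = 160258)
P = 1054
M = 8736404161/53014935593 (M = (39920 + 191601/218843)/(160258 + 81993) = (39920 + 191601*(1/218843))/242251 = (39920 + 191601/218843)*(1/242251) = (8736404161/218843)*(1/242251) = 8736404161/53014935593 ≈ 0.16479)
M - P = 8736404161/53014935593 - 1*1054 = 8736404161/53014935593 - 1054 = -55869005710861/53014935593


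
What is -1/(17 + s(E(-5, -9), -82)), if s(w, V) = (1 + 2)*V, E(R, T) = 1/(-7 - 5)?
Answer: 1/229 ≈ 0.0043668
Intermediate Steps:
E(R, T) = -1/12 (E(R, T) = 1/(-12) = -1/12)
s(w, V) = 3*V
-1/(17 + s(E(-5, -9), -82)) = -1/(17 + 3*(-82)) = -1/(17 - 246) = -1/(-229) = -1*(-1/229) = 1/229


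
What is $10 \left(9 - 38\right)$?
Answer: $-290$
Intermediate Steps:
$10 \left(9 - 38\right) = 10 \left(-29\right) = -290$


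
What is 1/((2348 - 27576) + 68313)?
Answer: 1/43085 ≈ 2.3210e-5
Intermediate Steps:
1/((2348 - 27576) + 68313) = 1/(-25228 + 68313) = 1/43085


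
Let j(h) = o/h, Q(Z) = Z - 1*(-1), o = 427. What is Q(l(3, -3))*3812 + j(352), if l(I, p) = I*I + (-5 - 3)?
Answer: 2684075/352 ≈ 7625.2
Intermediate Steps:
l(I, p) = -8 + I² (l(I, p) = I² - 8 = -8 + I²)
Q(Z) = 1 + Z (Q(Z) = Z + 1 = 1 + Z)
j(h) = 427/h
Q(l(3, -3))*3812 + j(352) = (1 + (-8 + 3²))*3812 + 427/352 = (1 + (-8 + 9))*3812 + 427*(1/352) = (1 + 1)*3812 + 427/352 = 2*3812 + 427/352 = 7624 + 427/352 = 2684075/352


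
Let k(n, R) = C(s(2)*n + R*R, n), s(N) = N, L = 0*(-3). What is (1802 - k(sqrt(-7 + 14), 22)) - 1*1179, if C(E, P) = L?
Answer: 623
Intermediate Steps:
L = 0
C(E, P) = 0
k(n, R) = 0
(1802 - k(sqrt(-7 + 14), 22)) - 1*1179 = (1802 - 1*0) - 1*1179 = (1802 + 0) - 1179 = 1802 - 1179 = 623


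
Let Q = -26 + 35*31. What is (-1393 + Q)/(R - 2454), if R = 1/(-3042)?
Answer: 1016028/7465069 ≈ 0.13610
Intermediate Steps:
R = -1/3042 ≈ -0.00032873
Q = 1059 (Q = -26 + 1085 = 1059)
(-1393 + Q)/(R - 2454) = (-1393 + 1059)/(-1/3042 - 2454) = -334/(-7465069/3042) = -334*(-3042/7465069) = 1016028/7465069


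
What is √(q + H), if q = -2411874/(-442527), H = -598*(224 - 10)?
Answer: I*√2784412009985110/147509 ≈ 357.72*I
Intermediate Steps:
H = -127972 (H = -598*214 = -127972)
q = 803958/147509 (q = -2411874*(-1/442527) = 803958/147509 ≈ 5.4502)
√(q + H) = √(803958/147509 - 127972) = √(-18876217790/147509) = I*√2784412009985110/147509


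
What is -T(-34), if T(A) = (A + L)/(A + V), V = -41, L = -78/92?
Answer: -1603/3450 ≈ -0.46464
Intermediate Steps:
L = -39/46 (L = -78*1/92 = -39/46 ≈ -0.84783)
T(A) = (-39/46 + A)/(-41 + A) (T(A) = (A - 39/46)/(A - 41) = (-39/46 + A)/(-41 + A))
-T(-34) = -(-39/46 - 34)/(-41 - 34) = -(-1603)/((-75)*46) = -(-1)*(-1603)/(75*46) = -1*1603/3450 = -1603/3450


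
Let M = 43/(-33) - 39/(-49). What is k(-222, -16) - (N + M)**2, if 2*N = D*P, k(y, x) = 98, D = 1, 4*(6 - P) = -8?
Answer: 224339618/2614689 ≈ 85.800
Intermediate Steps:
P = 8 (P = 6 - 1/4*(-8) = 6 + 2 = 8)
M = -820/1617 (M = 43*(-1/33) - 39*(-1/49) = -43/33 + 39/49 = -820/1617 ≈ -0.50711)
N = 4 (N = (1*8)/2 = (1/2)*8 = 4)
k(-222, -16) - (N + M)**2 = 98 - (4 - 820/1617)**2 = 98 - (5648/1617)**2 = 98 - 1*31899904/2614689 = 98 - 31899904/2614689 = 224339618/2614689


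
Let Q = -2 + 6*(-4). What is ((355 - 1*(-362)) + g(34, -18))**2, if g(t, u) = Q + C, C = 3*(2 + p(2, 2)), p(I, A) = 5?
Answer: 506944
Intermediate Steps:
Q = -26 (Q = -2 - 24 = -26)
C = 21 (C = 3*(2 + 5) = 3*7 = 21)
g(t, u) = -5 (g(t, u) = -26 + 21 = -5)
((355 - 1*(-362)) + g(34, -18))**2 = ((355 - 1*(-362)) - 5)**2 = ((355 + 362) - 5)**2 = (717 - 5)**2 = 712**2 = 506944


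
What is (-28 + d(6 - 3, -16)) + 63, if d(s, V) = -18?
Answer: 17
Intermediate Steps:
(-28 + d(6 - 3, -16)) + 63 = (-28 - 18) + 63 = -46 + 63 = 17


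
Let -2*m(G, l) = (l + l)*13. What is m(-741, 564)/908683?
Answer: -7332/908683 ≈ -0.0080688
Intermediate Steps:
m(G, l) = -13*l (m(G, l) = -(l + l)*13/2 = -2*l*13/2 = -13*l)
m(-741, 564)/908683 = -13*564/908683 = -7332*1/908683 = -7332/908683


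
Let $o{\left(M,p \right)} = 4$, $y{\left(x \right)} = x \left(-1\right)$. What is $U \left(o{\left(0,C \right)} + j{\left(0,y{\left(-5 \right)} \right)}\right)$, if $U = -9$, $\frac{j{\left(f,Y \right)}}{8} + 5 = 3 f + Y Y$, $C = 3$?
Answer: $-1476$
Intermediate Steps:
$y{\left(x \right)} = - x$
$j{\left(f,Y \right)} = -40 + 8 Y^{2} + 24 f$ ($j{\left(f,Y \right)} = -40 + 8 \left(3 f + Y Y\right) = -40 + 8 \left(3 f + Y^{2}\right) = -40 + 8 \left(Y^{2} + 3 f\right) = -40 + \left(8 Y^{2} + 24 f\right) = -40 + 8 Y^{2} + 24 f$)
$U \left(o{\left(0,C \right)} + j{\left(0,y{\left(-5 \right)} \right)}\right) = - 9 \left(4 + \left(-40 + 8 \left(\left(-1\right) \left(-5\right)\right)^{2} + 24 \cdot 0\right)\right) = - 9 \left(4 + \left(-40 + 8 \cdot 5^{2} + 0\right)\right) = - 9 \left(4 + \left(-40 + 8 \cdot 25 + 0\right)\right) = - 9 \left(4 + \left(-40 + 200 + 0\right)\right) = - 9 \left(4 + 160\right) = \left(-9\right) 164 = -1476$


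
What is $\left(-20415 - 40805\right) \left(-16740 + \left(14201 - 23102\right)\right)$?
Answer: $1569742020$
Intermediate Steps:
$\left(-20415 - 40805\right) \left(-16740 + \left(14201 - 23102\right)\right) = - 61220 \left(-16740 - 8901\right) = \left(-61220\right) \left(-25641\right) = 1569742020$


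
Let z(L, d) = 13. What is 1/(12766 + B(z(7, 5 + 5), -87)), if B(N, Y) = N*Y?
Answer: 1/11635 ≈ 8.5948e-5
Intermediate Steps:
1/(12766 + B(z(7, 5 + 5), -87)) = 1/(12766 + 13*(-87)) = 1/(12766 - 1131) = 1/11635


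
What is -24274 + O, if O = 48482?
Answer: 24208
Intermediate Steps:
-24274 + O = -24274 + 48482 = 24208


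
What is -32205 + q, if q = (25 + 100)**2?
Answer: -16580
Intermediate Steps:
q = 15625 (q = 125**2 = 15625)
-32205 + q = -32205 + 15625 = -16580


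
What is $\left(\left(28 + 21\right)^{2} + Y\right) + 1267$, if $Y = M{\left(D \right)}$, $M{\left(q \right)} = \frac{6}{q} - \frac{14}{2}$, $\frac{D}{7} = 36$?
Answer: $\frac{153763}{42} \approx 3661.0$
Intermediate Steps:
$D = 252$ ($D = 7 \cdot 36 = 252$)
$M{\left(q \right)} = -7 + \frac{6}{q}$ ($M{\left(q \right)} = \frac{6}{q} - 7 = -7 + \frac{6}{q}$)
$Y = - \frac{293}{42}$ ($Y = -7 + \frac{6}{252} = -7 + 6 \cdot \frac{1}{252} = -7 + \frac{1}{42} = - \frac{293}{42} \approx -6.9762$)
$\left(\left(28 + 21\right)^{2} + Y\right) + 1267 = \left(\left(28 + 21\right)^{2} - \frac{293}{42}\right) + 1267 = \left(49^{2} - \frac{293}{42}\right) + 1267 = \left(2401 - \frac{293}{42}\right) + 1267 = \frac{100549}{42} + 1267 = \frac{153763}{42}$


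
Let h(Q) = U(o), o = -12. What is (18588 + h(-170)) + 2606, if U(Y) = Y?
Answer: 21182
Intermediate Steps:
h(Q) = -12
(18588 + h(-170)) + 2606 = (18588 - 12) + 2606 = 18576 + 2606 = 21182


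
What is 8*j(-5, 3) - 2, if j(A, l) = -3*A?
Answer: 118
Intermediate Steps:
8*j(-5, 3) - 2 = 8*(-3*(-5)) - 2 = 8*15 - 2 = 120 - 2 = 118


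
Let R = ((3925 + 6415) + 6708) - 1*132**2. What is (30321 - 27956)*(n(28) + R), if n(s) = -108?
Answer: -1144660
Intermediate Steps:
R = -376 (R = (10340 + 6708) - 1*17424 = 17048 - 17424 = -376)
(30321 - 27956)*(n(28) + R) = (30321 - 27956)*(-108 - 376) = 2365*(-484) = -1144660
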